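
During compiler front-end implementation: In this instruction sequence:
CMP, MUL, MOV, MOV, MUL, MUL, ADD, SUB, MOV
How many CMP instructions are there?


Scanning instruction sequence for CMP:
  Position 1: CMP <- MATCH
  Position 2: MUL
  Position 3: MOV
  Position 4: MOV
  Position 5: MUL
  Position 6: MUL
  Position 7: ADD
  Position 8: SUB
  Position 9: MOV
Matches at positions: [1]
Total CMP count: 1

1


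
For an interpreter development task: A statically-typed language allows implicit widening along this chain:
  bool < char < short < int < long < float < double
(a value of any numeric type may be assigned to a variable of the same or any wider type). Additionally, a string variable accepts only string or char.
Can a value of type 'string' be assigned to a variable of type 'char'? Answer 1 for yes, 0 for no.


Target variable type: char
Source value type: string
Rule: string cannot widen to any numeric type
Result: 0

0


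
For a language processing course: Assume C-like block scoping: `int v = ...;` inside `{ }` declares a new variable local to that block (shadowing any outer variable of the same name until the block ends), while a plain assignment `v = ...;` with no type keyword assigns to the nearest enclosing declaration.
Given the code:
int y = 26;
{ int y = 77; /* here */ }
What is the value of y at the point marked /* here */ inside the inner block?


Analyzing scoping rules:
Outer scope: declares y = 26
Inner block: 'int y = 77;' declares a NEW y that shadows the outer one
Inside the block the inner declaration is in scope -> 77
Result: 77

77


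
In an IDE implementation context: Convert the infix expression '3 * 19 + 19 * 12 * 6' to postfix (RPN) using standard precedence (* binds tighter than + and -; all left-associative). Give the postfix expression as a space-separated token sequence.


Applying the shunting-yard algorithm:
  Operand 3 -> output
  Push '*' onto operator stack -> op-stack: [*]
  Operand 19 -> output
  See '+' (prec 1); top '*' (prec 2) >= it -> pop '*' to output
  Push '+' onto operator stack -> op-stack: [+]
  Operand 19 -> output
  Push '*' onto operator stack -> op-stack: [+, *]
  Operand 12 -> output
  See '*' (prec 2); top '*' (prec 2) >= it -> pop '*' to output
  Push '*' onto operator stack -> op-stack: [+, *]
  Operand 6 -> output
  End of input: pop '*' to output
  End of input: pop '+' to output
Postfix result: 3 19 * 19 12 * 6 * +

3 19 * 19 12 * 6 * +


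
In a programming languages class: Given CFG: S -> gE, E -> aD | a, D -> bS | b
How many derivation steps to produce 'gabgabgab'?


Grammar: S -> gE, E -> aD | a, D -> bS | b
Deriving 'gabgabgab':
Step 1: S -> gE => gE
Step 2: E -> aD => gaD
Step 3: D -> bS => gabS
Step 4: S -> gE => gabgE
Step 5: E -> aD => gabgaD
Step 6: D -> bS => gabgabS
Step 7: S -> gE => gabgabgE
Step 8: E -> aD => gabgabgaD
Step 9: D -> b => gabgabgab
Total derivation steps: 9

9


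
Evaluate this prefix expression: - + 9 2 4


Parsing prefix expression: - + 9 2 4
Step 1: Innermost operation '+ 9 2'
  9 + 2 = 11
Step 2: Outer operation '- [11] 4'
  11 - 4 = 7

7


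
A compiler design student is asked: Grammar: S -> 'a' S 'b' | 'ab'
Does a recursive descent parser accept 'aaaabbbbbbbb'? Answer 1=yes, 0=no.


Grammar accepts strings of the form a^n b^n (n >= 1)
Word: 'aaaabbbbbbbb'
Counting: 4 a's and 8 b's
Check: 4 == 8? No
Mismatch: a-count != b-count
Rejected

0


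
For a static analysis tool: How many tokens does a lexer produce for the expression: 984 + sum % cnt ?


Scanning '984 + sum % cnt'
Token 1: '984' -> integer_literal
Token 2: '+' -> operator
Token 3: 'sum' -> identifier
Token 4: '%' -> operator
Token 5: 'cnt' -> identifier
Total tokens: 5

5


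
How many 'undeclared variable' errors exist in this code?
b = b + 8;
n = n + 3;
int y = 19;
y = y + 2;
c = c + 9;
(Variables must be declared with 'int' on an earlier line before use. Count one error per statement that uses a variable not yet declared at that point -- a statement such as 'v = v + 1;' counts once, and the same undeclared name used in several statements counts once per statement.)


Scanning code line by line:
  Line 1: use 'b' -> ERROR (undeclared)
  Line 2: use 'n' -> ERROR (undeclared)
  Line 3: declare 'y' -> declared = ['y']
  Line 4: use 'y' -> OK (declared)
  Line 5: use 'c' -> ERROR (undeclared)
Total undeclared variable errors: 3

3


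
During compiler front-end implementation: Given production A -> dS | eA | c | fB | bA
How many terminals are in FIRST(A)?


Production: A -> dS | eA | c | fB | bA
Examining each alternative for leading terminals:
  A -> dS : first terminal = 'd'
  A -> eA : first terminal = 'e'
  A -> c : first terminal = 'c'
  A -> fB : first terminal = 'f'
  A -> bA : first terminal = 'b'
FIRST(A) = {b, c, d, e, f}
Count: 5

5


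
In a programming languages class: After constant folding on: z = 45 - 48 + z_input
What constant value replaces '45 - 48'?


Identifying constant sub-expression:
  Original: z = 45 - 48 + z_input
  45 and 48 are both compile-time constants
  Evaluating: 45 - 48 = -3
  After folding: z = -3 + z_input

-3


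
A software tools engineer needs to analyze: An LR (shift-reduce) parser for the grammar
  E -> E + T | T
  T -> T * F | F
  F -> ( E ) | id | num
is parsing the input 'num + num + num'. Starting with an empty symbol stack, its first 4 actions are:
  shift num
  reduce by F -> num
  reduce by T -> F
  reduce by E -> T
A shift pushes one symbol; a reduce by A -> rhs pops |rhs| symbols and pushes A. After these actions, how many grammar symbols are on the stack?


Tracking the symbol stack through each action:
  Action 1: shift 'num' : push -> stack = [num] (size 1)
  Action 2: reduce by F -> num : pop 1, push F -> stack = [F] (size 1)
  Action 3: reduce by T -> F : pop 1, push T -> stack = [T] (size 1)
  Action 4: reduce by E -> T : pop 1, push E -> stack = [E] (size 1)
Final stack size: 1

1


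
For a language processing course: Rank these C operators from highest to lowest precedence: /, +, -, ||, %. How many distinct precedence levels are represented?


Looking up precedence for each operator:
  / -> precedence 6
  + -> precedence 5
  - -> precedence 5
  || -> precedence 1
  % -> precedence 6
Sorted highest to lowest: /, %, +, -, ||
Distinct precedence values: [6, 5, 1]
Number of distinct levels: 3

3


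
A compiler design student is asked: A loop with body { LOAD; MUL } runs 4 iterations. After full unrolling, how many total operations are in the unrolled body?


Loop body operations: LOAD, MUL (2 ops per iteration)
Unrolling 4 iterations:
  Iteration 1: LOAD, MUL (2 ops)
  Iteration 2: LOAD, MUL (2 ops)
  Iteration 3: LOAD, MUL (2 ops)
  Iteration 4: LOAD, MUL (2 ops)
Total: 4 iterations * 2 ops/iter = 8 operations

8


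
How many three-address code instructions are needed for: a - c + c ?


Expression: a - c + c
Generating three-address code (respecting * over +/- precedence):
  Instruction 1: t1 = a - c
  Instruction 2: t2 = t1 + c
Total instructions: 2

2


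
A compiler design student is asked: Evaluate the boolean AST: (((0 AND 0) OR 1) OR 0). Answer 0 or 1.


Step 1: Evaluate inner node
  0 AND 0 = 0
Step 2: Evaluate next node
  0 OR 1 = 1
Step 3: Evaluate root node
  1 OR 0 = 1

1


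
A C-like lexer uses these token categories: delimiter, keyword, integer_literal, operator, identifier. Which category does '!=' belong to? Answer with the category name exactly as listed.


Token: '!='
Checking categories:
  identifier: no
  integer_literal: no
  operator: YES
  keyword: no
  delimiter: no
Category: operator

operator


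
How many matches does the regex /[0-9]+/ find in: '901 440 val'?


Pattern: /[0-9]+/ (int literals)
Input: '901 440 val'
Scanning for matches:
  Match 1: '901'
  Match 2: '440'
Total matches: 2

2


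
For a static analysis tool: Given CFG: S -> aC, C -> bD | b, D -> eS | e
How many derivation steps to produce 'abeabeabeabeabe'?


Grammar: S -> aC, C -> bD | b, D -> eS | e
Deriving 'abeabeabeabeabe':
Step 1: S -> aC => aC
Step 2: C -> bD => abD
Step 3: D -> eS => abeS
Step 4: S -> aC => abeaC
Step 5: C -> bD => abeabD
Step 6: D -> eS => abeabeS
Step 7: S -> aC => abeabeaC
Step 8: C -> bD => abeabeabD
Step 9: D -> eS => abeabeabeS
Step 10: S -> aC => abeabeabeaC
Step 11: C -> bD => abeabeabeabD
Step 12: D -> eS => abeabeabeabeS
Step 13: S -> aC => abeabeabeabeaC
Step 14: C -> bD => abeabeabeabeabD
Step 15: D -> e => abeabeabeabeabe
Total derivation steps: 15

15


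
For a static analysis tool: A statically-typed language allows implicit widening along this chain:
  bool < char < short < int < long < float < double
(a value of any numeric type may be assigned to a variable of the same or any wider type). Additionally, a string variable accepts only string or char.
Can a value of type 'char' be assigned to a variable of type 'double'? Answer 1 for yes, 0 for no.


Target variable type: double
Source value type: char
Numeric ranks: char=1, double=6
Widening allowed iff rank(source) <= rank(target): 1 <= 6? Yes
Result: 1

1


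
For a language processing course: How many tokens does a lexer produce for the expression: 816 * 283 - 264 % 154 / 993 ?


Scanning '816 * 283 - 264 % 154 / 993'
Token 1: '816' -> integer_literal
Token 2: '*' -> operator
Token 3: '283' -> integer_literal
Token 4: '-' -> operator
Token 5: '264' -> integer_literal
Token 6: '%' -> operator
Token 7: '154' -> integer_literal
Token 8: '/' -> operator
Token 9: '993' -> integer_literal
Total tokens: 9

9


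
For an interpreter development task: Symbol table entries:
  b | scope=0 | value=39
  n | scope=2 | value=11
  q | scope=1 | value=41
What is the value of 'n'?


Searching symbol table for 'n':
  b | scope=0 | value=39
  n | scope=2 | value=11 <- MATCH
  q | scope=1 | value=41
Found 'n' at scope 2 with value 11

11


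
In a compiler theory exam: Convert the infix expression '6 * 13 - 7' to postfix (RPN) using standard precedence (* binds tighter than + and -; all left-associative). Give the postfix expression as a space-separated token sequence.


Applying the shunting-yard algorithm:
  Operand 6 -> output
  Push '*' onto operator stack -> op-stack: [*]
  Operand 13 -> output
  See '-' (prec 1); top '*' (prec 2) >= it -> pop '*' to output
  Push '-' onto operator stack -> op-stack: [-]
  Operand 7 -> output
  End of input: pop '-' to output
Postfix result: 6 13 * 7 -

6 13 * 7 -


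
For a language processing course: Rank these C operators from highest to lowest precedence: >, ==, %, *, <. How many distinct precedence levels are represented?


Looking up precedence for each operator:
  > -> precedence 4
  == -> precedence 3
  % -> precedence 6
  * -> precedence 6
  < -> precedence 4
Sorted highest to lowest: %, *, >, <, ==
Distinct precedence values: [6, 4, 3]
Number of distinct levels: 3

3


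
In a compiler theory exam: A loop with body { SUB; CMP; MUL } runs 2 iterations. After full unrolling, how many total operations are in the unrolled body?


Loop body operations: SUB, CMP, MUL (3 ops per iteration)
Unrolling 2 iterations:
  Iteration 1: SUB, CMP, MUL (3 ops)
  Iteration 2: SUB, CMP, MUL (3 ops)
Total: 2 iterations * 3 ops/iter = 6 operations

6


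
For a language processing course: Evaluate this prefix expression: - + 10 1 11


Parsing prefix expression: - + 10 1 11
Step 1: Innermost operation '+ 10 1'
  10 + 1 = 11
Step 2: Outer operation '- [11] 11'
  11 - 11 = 0

0


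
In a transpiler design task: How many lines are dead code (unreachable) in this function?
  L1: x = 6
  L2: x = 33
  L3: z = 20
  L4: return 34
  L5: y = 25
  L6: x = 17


Analyzing control flow:
  L1: reachable (before return)
  L2: reachable (before return)
  L3: reachable (before return)
  L4: reachable (return statement)
  L5: DEAD (after return at L4)
  L6: DEAD (after return at L4)
Return at L4, total lines = 6
Dead lines: L5 through L6
Count: 2

2


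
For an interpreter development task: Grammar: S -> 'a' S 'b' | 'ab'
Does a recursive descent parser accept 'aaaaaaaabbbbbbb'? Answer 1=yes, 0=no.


Grammar accepts strings of the form a^n b^n (n >= 1)
Word: 'aaaaaaaabbbbbbb'
Counting: 8 a's and 7 b's
Check: 8 == 7? No
Mismatch: a-count != b-count
Rejected

0


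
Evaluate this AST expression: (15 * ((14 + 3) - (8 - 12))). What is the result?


Expression: (15 * ((14 + 3) - (8 - 12)))
Evaluating step by step:
  14 + 3 = 17
  8 - 12 = -4
  17 - -4 = 21
  15 * 21 = 315
Result: 315

315


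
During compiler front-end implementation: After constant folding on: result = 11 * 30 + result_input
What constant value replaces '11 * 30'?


Identifying constant sub-expression:
  Original: result = 11 * 30 + result_input
  11 and 30 are both compile-time constants
  Evaluating: 11 * 30 = 330
  After folding: result = 330 + result_input

330


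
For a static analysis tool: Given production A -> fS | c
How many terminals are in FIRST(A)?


Production: A -> fS | c
Examining each alternative for leading terminals:
  A -> fS : first terminal = 'f'
  A -> c : first terminal = 'c'
FIRST(A) = {c, f}
Count: 2

2


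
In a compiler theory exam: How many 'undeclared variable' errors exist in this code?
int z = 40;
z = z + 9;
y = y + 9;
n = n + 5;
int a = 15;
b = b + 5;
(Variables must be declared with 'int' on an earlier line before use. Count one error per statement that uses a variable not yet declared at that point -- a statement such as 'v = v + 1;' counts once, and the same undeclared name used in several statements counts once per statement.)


Scanning code line by line:
  Line 1: declare 'z' -> declared = ['z']
  Line 2: use 'z' -> OK (declared)
  Line 3: use 'y' -> ERROR (undeclared)
  Line 4: use 'n' -> ERROR (undeclared)
  Line 5: declare 'a' -> declared = ['a', 'z']
  Line 6: use 'b' -> ERROR (undeclared)
Total undeclared variable errors: 3

3


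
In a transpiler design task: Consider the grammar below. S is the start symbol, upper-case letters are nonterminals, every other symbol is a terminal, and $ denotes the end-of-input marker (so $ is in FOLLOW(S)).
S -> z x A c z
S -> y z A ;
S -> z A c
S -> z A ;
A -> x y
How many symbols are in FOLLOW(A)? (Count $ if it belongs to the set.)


S is the start symbol and does not occur in any rule body, so FOLLOW(S) = {$}.
Examining every occurrence of A in a rule body:
  S -> z x A c z : A is followed by terminal 'c' -> add 'c'
  S -> y z A ; : A is followed by terminal ';' -> add ';'
  S -> z A c : A is followed by terminal 'c' -> add 'c' (already in the set)
  S -> z A ; : A is followed by terminal ';' -> add ';' (already in the set)
  A -> x y : A does not occur in the body -> contributes nothing
FOLLOW(A) = {;, c}
Count: 2

2


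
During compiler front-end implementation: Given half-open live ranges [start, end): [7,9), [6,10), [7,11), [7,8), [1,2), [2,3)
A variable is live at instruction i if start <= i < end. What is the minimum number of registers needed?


Live ranges:
  Var0: [7, 9)
  Var1: [6, 10)
  Var2: [7, 11)
  Var3: [7, 8)
  Var4: [1, 2)
  Var5: [2, 3)
Sweep-line events (position, delta, active):
  pos=1 start -> active=1
  pos=2 end -> active=0
  pos=2 start -> active=1
  pos=3 end -> active=0
  pos=6 start -> active=1
  pos=7 start -> active=2
  pos=7 start -> active=3
  pos=7 start -> active=4
  pos=8 end -> active=3
  pos=9 end -> active=2
  pos=10 end -> active=1
  pos=11 end -> active=0
Maximum simultaneous active: 4
Minimum registers needed: 4

4


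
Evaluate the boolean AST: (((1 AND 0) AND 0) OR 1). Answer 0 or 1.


Step 1: Evaluate inner node
  1 AND 0 = 0
Step 2: Evaluate next node
  0 AND 0 = 0
Step 3: Evaluate root node
  0 OR 1 = 1

1


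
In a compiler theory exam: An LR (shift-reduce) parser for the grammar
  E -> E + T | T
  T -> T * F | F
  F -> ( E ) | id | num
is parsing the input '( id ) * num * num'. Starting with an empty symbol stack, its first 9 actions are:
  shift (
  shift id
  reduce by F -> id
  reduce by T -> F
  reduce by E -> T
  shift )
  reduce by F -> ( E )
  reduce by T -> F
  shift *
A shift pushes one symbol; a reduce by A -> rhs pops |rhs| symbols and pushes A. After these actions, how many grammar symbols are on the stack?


Tracking the symbol stack through each action:
  Action 1: shift '(' : push -> stack = [(] (size 1)
  Action 2: shift 'id' : push -> stack = [(, id] (size 2)
  Action 3: reduce by F -> id : pop 1, push F -> stack = [(, F] (size 2)
  Action 4: reduce by T -> F : pop 1, push T -> stack = [(, T] (size 2)
  Action 5: reduce by E -> T : pop 1, push E -> stack = [(, E] (size 2)
  Action 6: shift ')' : push -> stack = [(, E, )] (size 3)
  Action 7: reduce by F -> ( E ) : pop 3, push F -> stack = [F] (size 1)
  Action 8: reduce by T -> F : pop 1, push T -> stack = [T] (size 1)
  Action 9: shift '*' : push -> stack = [T, *] (size 2)
Final stack size: 2

2


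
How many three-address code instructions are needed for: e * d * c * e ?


Expression: e * d * c * e
Generating three-address code (respecting * over +/- precedence):
  Instruction 1: t1 = e * d
  Instruction 2: t2 = t1 * c
  Instruction 3: t3 = t2 * e
Total instructions: 3

3


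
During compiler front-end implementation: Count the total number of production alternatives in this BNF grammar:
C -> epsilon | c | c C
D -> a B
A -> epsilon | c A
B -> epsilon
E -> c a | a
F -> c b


Counting alternatives per rule:
  C: 3 alternative(s)
  D: 1 alternative(s)
  A: 2 alternative(s)
  B: 1 alternative(s)
  E: 2 alternative(s)
  F: 1 alternative(s)
Sum: 3 + 1 + 2 + 1 + 2 + 1 = 10

10


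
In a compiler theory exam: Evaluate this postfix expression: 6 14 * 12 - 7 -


Processing tokens left to right:
Push 6, Push 14
Pop 6 and 14, compute 6 * 14 = 84, push 84
Push 12
Pop 84 and 12, compute 84 - 12 = 72, push 72
Push 7
Pop 72 and 7, compute 72 - 7 = 65, push 65
Stack result: 65

65


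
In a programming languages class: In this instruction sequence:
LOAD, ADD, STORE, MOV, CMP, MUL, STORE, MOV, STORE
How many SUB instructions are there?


Scanning instruction sequence for SUB:
  Position 1: LOAD
  Position 2: ADD
  Position 3: STORE
  Position 4: MOV
  Position 5: CMP
  Position 6: MUL
  Position 7: STORE
  Position 8: MOV
  Position 9: STORE
Matches at positions: []
Total SUB count: 0

0


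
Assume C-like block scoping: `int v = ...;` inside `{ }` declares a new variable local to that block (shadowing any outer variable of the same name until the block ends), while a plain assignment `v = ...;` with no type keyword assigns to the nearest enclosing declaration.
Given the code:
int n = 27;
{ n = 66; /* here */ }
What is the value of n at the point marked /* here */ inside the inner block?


Analyzing scoping rules:
Outer scope: declares n = 27
Inner block: 'n = 66;' has no type keyword, so it is an assignment to the outer n (no shadowing)
Inside the block, after the assignment -> 66
Result: 66

66


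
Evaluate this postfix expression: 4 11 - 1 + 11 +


Processing tokens left to right:
Push 4, Push 11
Pop 4 and 11, compute 4 - 11 = -7, push -7
Push 1
Pop -7 and 1, compute -7 + 1 = -6, push -6
Push 11
Pop -6 and 11, compute -6 + 11 = 5, push 5
Stack result: 5

5


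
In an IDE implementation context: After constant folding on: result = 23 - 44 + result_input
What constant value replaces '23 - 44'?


Identifying constant sub-expression:
  Original: result = 23 - 44 + result_input
  23 and 44 are both compile-time constants
  Evaluating: 23 - 44 = -21
  After folding: result = -21 + result_input

-21


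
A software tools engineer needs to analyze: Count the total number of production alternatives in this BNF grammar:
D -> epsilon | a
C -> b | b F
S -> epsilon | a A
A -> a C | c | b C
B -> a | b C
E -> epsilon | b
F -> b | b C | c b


Counting alternatives per rule:
  D: 2 alternative(s)
  C: 2 alternative(s)
  S: 2 alternative(s)
  A: 3 alternative(s)
  B: 2 alternative(s)
  E: 2 alternative(s)
  F: 3 alternative(s)
Sum: 2 + 2 + 2 + 3 + 2 + 2 + 3 = 16

16


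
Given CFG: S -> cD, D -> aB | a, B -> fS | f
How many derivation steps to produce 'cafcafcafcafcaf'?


Grammar: S -> cD, D -> aB | a, B -> fS | f
Deriving 'cafcafcafcafcaf':
Step 1: S -> cD => cD
Step 2: D -> aB => caB
Step 3: B -> fS => cafS
Step 4: S -> cD => cafcD
Step 5: D -> aB => cafcaB
Step 6: B -> fS => cafcafS
Step 7: S -> cD => cafcafcD
Step 8: D -> aB => cafcafcaB
Step 9: B -> fS => cafcafcafS
Step 10: S -> cD => cafcafcafcD
Step 11: D -> aB => cafcafcafcaB
Step 12: B -> fS => cafcafcafcafS
Step 13: S -> cD => cafcafcafcafcD
Step 14: D -> aB => cafcafcafcafcaB
Step 15: B -> f => cafcafcafcafcaf
Total derivation steps: 15

15


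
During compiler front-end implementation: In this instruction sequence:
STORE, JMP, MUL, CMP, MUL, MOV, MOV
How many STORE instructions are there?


Scanning instruction sequence for STORE:
  Position 1: STORE <- MATCH
  Position 2: JMP
  Position 3: MUL
  Position 4: CMP
  Position 5: MUL
  Position 6: MOV
  Position 7: MOV
Matches at positions: [1]
Total STORE count: 1

1


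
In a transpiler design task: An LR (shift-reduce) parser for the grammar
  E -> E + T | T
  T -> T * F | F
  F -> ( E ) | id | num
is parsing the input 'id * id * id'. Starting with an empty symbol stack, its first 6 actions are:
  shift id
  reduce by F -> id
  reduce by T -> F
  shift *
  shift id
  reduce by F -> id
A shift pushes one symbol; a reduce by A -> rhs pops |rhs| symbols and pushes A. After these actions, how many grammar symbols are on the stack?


Tracking the symbol stack through each action:
  Action 1: shift 'id' : push -> stack = [id] (size 1)
  Action 2: reduce by F -> id : pop 1, push F -> stack = [F] (size 1)
  Action 3: reduce by T -> F : pop 1, push T -> stack = [T] (size 1)
  Action 4: shift '*' : push -> stack = [T, *] (size 2)
  Action 5: shift 'id' : push -> stack = [T, *, id] (size 3)
  Action 6: reduce by F -> id : pop 1, push F -> stack = [T, *, F] (size 3)
Final stack size: 3

3


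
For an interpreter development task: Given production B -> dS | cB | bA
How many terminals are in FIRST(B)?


Production: B -> dS | cB | bA
Examining each alternative for leading terminals:
  B -> dS : first terminal = 'd'
  B -> cB : first terminal = 'c'
  B -> bA : first terminal = 'b'
FIRST(B) = {b, c, d}
Count: 3

3


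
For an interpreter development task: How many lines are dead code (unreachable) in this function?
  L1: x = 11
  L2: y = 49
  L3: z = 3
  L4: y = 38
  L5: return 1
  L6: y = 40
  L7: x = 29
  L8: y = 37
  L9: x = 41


Analyzing control flow:
  L1: reachable (before return)
  L2: reachable (before return)
  L3: reachable (before return)
  L4: reachable (before return)
  L5: reachable (return statement)
  L6: DEAD (after return at L5)
  L7: DEAD (after return at L5)
  L8: DEAD (after return at L5)
  L9: DEAD (after return at L5)
Return at L5, total lines = 9
Dead lines: L6 through L9
Count: 4

4


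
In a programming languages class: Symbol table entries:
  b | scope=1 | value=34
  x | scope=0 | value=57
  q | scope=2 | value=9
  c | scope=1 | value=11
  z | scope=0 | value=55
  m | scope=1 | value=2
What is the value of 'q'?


Searching symbol table for 'q':
  b | scope=1 | value=34
  x | scope=0 | value=57
  q | scope=2 | value=9 <- MATCH
  c | scope=1 | value=11
  z | scope=0 | value=55
  m | scope=1 | value=2
Found 'q' at scope 2 with value 9

9


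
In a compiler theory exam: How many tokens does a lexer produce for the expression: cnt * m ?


Scanning 'cnt * m'
Token 1: 'cnt' -> identifier
Token 2: '*' -> operator
Token 3: 'm' -> identifier
Total tokens: 3

3


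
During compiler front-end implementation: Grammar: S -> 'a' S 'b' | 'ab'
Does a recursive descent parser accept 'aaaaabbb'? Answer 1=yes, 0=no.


Grammar accepts strings of the form a^n b^n (n >= 1)
Word: 'aaaaabbb'
Counting: 5 a's and 3 b's
Check: 5 == 3? No
Mismatch: a-count != b-count
Rejected

0


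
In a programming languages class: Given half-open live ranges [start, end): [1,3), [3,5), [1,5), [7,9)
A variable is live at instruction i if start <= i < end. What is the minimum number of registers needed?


Live ranges:
  Var0: [1, 3)
  Var1: [3, 5)
  Var2: [1, 5)
  Var3: [7, 9)
Sweep-line events (position, delta, active):
  pos=1 start -> active=1
  pos=1 start -> active=2
  pos=3 end -> active=1
  pos=3 start -> active=2
  pos=5 end -> active=1
  pos=5 end -> active=0
  pos=7 start -> active=1
  pos=9 end -> active=0
Maximum simultaneous active: 2
Minimum registers needed: 2

2


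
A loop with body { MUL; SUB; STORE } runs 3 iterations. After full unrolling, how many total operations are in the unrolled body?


Loop body operations: MUL, SUB, STORE (3 ops per iteration)
Unrolling 3 iterations:
  Iteration 1: MUL, SUB, STORE (3 ops)
  Iteration 2: MUL, SUB, STORE (3 ops)
  Iteration 3: MUL, SUB, STORE (3 ops)
Total: 3 iterations * 3 ops/iter = 9 operations

9


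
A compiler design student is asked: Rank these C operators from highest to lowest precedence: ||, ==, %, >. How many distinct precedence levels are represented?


Looking up precedence for each operator:
  || -> precedence 1
  == -> precedence 3
  % -> precedence 6
  > -> precedence 4
Sorted highest to lowest: %, >, ==, ||
Distinct precedence values: [6, 4, 3, 1]
Number of distinct levels: 4

4


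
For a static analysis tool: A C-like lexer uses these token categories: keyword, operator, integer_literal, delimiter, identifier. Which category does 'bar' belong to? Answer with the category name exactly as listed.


Token: 'bar'
Checking categories:
  identifier: YES
  integer_literal: no
  operator: no
  keyword: no
  delimiter: no
Category: identifier

identifier


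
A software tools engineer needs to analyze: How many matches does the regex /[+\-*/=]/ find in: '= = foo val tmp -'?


Pattern: /[+\-*/=]/ (operators)
Input: '= = foo val tmp -'
Scanning for matches:
  Match 1: '='
  Match 2: '='
  Match 3: '-'
Total matches: 3

3


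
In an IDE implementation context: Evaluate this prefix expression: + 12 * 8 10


Parsing prefix expression: + 12 * 8 10
Step 1: Innermost operation '* 8 10'
  8 * 10 = 80
Step 2: Outer operation '+ 12 [80]'
  12 + 80 = 92

92


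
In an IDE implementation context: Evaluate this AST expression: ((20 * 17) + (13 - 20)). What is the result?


Expression: ((20 * 17) + (13 - 20))
Evaluating step by step:
  20 * 17 = 340
  13 - 20 = -7
  340 + -7 = 333
Result: 333

333


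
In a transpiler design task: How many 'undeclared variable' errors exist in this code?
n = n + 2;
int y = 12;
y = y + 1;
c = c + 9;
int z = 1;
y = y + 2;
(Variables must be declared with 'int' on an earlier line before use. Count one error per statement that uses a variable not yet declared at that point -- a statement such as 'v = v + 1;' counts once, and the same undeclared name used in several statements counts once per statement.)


Scanning code line by line:
  Line 1: use 'n' -> ERROR (undeclared)
  Line 2: declare 'y' -> declared = ['y']
  Line 3: use 'y' -> OK (declared)
  Line 4: use 'c' -> ERROR (undeclared)
  Line 5: declare 'z' -> declared = ['y', 'z']
  Line 6: use 'y' -> OK (declared)
Total undeclared variable errors: 2

2


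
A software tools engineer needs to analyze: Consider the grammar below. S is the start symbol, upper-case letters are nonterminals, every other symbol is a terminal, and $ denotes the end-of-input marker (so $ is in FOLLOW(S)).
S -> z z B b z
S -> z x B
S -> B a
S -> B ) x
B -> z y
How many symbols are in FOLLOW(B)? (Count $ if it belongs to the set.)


S is the start symbol and does not occur in any rule body, so FOLLOW(S) = {$}.
Examining every occurrence of B in a rule body:
  S -> z z B b z : B is followed by terminal 'b' -> add 'b'
  S -> z x B : B is at the right end -> add FOLLOW(S) = {$}
  S -> B a : B is followed by terminal 'a' -> add 'a'
  S -> B ) x : B is followed by terminal ')' -> add ')'
  B -> z y : B does not occur in the body -> contributes nothing
FOLLOW(B) = {), a, b, $}
Count: 4

4


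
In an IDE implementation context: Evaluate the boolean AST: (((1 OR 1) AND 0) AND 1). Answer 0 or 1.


Step 1: Evaluate inner node
  1 OR 1 = 1
Step 2: Evaluate next node
  1 AND 0 = 0
Step 3: Evaluate root node
  0 AND 1 = 0

0


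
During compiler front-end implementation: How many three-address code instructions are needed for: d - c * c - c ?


Expression: d - c * c - c
Generating three-address code (respecting * over +/- precedence):
  Instruction 1: t1 = c * c
  Instruction 2: t2 = d - t1
  Instruction 3: t3 = t2 - c
Total instructions: 3

3


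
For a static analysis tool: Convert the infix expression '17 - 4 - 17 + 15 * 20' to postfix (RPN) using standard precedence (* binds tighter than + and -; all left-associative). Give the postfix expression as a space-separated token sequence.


Applying the shunting-yard algorithm:
  Operand 17 -> output
  Push '-' onto operator stack -> op-stack: [-]
  Operand 4 -> output
  See '-' (prec 1); top '-' (prec 1) >= it -> pop '-' to output
  Push '-' onto operator stack -> op-stack: [-]
  Operand 17 -> output
  See '+' (prec 1); top '-' (prec 1) >= it -> pop '-' to output
  Push '+' onto operator stack -> op-stack: [+]
  Operand 15 -> output
  Push '*' onto operator stack -> op-stack: [+, *]
  Operand 20 -> output
  End of input: pop '*' to output
  End of input: pop '+' to output
Postfix result: 17 4 - 17 - 15 20 * +

17 4 - 17 - 15 20 * +


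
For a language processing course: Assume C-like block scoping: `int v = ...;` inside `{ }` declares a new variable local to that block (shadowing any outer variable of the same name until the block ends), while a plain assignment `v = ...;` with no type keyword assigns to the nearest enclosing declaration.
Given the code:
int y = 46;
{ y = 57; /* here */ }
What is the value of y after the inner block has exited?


Analyzing scoping rules:
Outer scope: declares y = 46
Inner block: 'y = 57;' has no type keyword, so it is an assignment to the outer y (no shadowing)
The assignment changed the outer variable itself, so the new value persists after the block -> 57
Result: 57

57


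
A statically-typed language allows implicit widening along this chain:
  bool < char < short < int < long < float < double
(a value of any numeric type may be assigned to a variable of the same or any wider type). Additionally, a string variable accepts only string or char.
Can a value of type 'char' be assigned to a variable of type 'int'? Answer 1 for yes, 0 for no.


Target variable type: int
Source value type: char
Numeric ranks: char=1, int=3
Widening allowed iff rank(source) <= rank(target): 1 <= 3? Yes
Result: 1

1


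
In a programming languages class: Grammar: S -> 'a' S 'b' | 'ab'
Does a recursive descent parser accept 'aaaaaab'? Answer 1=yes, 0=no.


Grammar accepts strings of the form a^n b^n (n >= 1)
Word: 'aaaaaab'
Counting: 6 a's and 1 b's
Check: 6 == 1? No
Mismatch: a-count != b-count
Rejected

0


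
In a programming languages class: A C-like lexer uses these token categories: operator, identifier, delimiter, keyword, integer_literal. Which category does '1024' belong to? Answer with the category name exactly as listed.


Token: '1024'
Checking categories:
  identifier: no
  integer_literal: YES
  operator: no
  keyword: no
  delimiter: no
Category: integer_literal

integer_literal


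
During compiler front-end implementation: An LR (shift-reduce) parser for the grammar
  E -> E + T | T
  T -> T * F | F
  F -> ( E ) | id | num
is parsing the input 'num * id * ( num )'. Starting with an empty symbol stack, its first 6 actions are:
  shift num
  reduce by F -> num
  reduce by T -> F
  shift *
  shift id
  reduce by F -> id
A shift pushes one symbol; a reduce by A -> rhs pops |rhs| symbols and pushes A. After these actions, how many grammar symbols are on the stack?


Tracking the symbol stack through each action:
  Action 1: shift 'num' : push -> stack = [num] (size 1)
  Action 2: reduce by F -> num : pop 1, push F -> stack = [F] (size 1)
  Action 3: reduce by T -> F : pop 1, push T -> stack = [T] (size 1)
  Action 4: shift '*' : push -> stack = [T, *] (size 2)
  Action 5: shift 'id' : push -> stack = [T, *, id] (size 3)
  Action 6: reduce by F -> id : pop 1, push F -> stack = [T, *, F] (size 3)
Final stack size: 3

3


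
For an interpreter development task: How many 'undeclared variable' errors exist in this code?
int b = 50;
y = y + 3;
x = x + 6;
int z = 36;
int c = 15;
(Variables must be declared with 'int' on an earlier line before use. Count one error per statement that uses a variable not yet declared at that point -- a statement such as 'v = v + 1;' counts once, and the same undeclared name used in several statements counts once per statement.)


Scanning code line by line:
  Line 1: declare 'b' -> declared = ['b']
  Line 2: use 'y' -> ERROR (undeclared)
  Line 3: use 'x' -> ERROR (undeclared)
  Line 4: declare 'z' -> declared = ['b', 'z']
  Line 5: declare 'c' -> declared = ['b', 'c', 'z']
Total undeclared variable errors: 2

2


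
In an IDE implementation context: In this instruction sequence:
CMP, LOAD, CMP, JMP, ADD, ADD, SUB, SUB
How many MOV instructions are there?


Scanning instruction sequence for MOV:
  Position 1: CMP
  Position 2: LOAD
  Position 3: CMP
  Position 4: JMP
  Position 5: ADD
  Position 6: ADD
  Position 7: SUB
  Position 8: SUB
Matches at positions: []
Total MOV count: 0

0


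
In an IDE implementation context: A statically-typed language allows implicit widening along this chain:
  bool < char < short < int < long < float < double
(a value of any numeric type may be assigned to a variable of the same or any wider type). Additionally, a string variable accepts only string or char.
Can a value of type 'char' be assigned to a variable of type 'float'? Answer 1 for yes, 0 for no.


Target variable type: float
Source value type: char
Numeric ranks: char=1, float=5
Widening allowed iff rank(source) <= rank(target): 1 <= 5? Yes
Result: 1

1


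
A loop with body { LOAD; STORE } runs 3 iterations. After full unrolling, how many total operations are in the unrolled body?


Loop body operations: LOAD, STORE (2 ops per iteration)
Unrolling 3 iterations:
  Iteration 1: LOAD, STORE (2 ops)
  Iteration 2: LOAD, STORE (2 ops)
  Iteration 3: LOAD, STORE (2 ops)
Total: 3 iterations * 2 ops/iter = 6 operations

6


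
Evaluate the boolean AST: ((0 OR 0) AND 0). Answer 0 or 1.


Step 1: Evaluate inner node
  0 OR 0 = 0
Step 2: Evaluate root node
  0 AND 0 = 0

0


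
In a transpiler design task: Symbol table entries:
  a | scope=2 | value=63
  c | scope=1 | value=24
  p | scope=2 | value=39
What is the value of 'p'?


Searching symbol table for 'p':
  a | scope=2 | value=63
  c | scope=1 | value=24
  p | scope=2 | value=39 <- MATCH
Found 'p' at scope 2 with value 39

39


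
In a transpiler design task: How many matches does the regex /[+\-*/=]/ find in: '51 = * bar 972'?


Pattern: /[+\-*/=]/ (operators)
Input: '51 = * bar 972'
Scanning for matches:
  Match 1: '='
  Match 2: '*'
Total matches: 2

2


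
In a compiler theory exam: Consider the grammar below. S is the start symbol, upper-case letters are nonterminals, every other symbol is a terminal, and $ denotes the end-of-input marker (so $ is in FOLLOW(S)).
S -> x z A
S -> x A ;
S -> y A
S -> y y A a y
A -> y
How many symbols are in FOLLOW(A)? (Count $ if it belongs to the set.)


S is the start symbol and does not occur in any rule body, so FOLLOW(S) = {$}.
Examining every occurrence of A in a rule body:
  S -> x z A : A is at the right end -> add FOLLOW(S) = {$}
  S -> x A ; : A is followed by terminal ';' -> add ';'
  S -> y A : A is at the right end -> add FOLLOW(S) = {$} (already in the set)
  S -> y y A a y : A is followed by terminal 'a' -> add 'a'
  A -> y : A does not occur in the body -> contributes nothing
FOLLOW(A) = {;, a, $}
Count: 3

3


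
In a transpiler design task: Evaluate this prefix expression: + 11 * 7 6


Parsing prefix expression: + 11 * 7 6
Step 1: Innermost operation '* 7 6'
  7 * 6 = 42
Step 2: Outer operation '+ 11 [42]'
  11 + 42 = 53

53


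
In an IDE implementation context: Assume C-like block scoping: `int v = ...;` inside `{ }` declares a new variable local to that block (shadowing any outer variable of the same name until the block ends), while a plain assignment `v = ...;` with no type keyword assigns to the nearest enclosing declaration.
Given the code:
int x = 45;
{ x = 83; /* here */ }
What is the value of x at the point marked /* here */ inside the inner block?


Analyzing scoping rules:
Outer scope: declares x = 45
Inner block: 'x = 83;' has no type keyword, so it is an assignment to the outer x (no shadowing)
Inside the block, after the assignment -> 83
Result: 83

83


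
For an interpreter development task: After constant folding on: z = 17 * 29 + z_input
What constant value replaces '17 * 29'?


Identifying constant sub-expression:
  Original: z = 17 * 29 + z_input
  17 and 29 are both compile-time constants
  Evaluating: 17 * 29 = 493
  After folding: z = 493 + z_input

493


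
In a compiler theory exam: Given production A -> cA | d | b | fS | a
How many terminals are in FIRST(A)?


Production: A -> cA | d | b | fS | a
Examining each alternative for leading terminals:
  A -> cA : first terminal = 'c'
  A -> d : first terminal = 'd'
  A -> b : first terminal = 'b'
  A -> fS : first terminal = 'f'
  A -> a : first terminal = 'a'
FIRST(A) = {a, b, c, d, f}
Count: 5

5


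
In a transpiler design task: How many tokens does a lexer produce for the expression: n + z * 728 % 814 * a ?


Scanning 'n + z * 728 % 814 * a'
Token 1: 'n' -> identifier
Token 2: '+' -> operator
Token 3: 'z' -> identifier
Token 4: '*' -> operator
Token 5: '728' -> integer_literal
Token 6: '%' -> operator
Token 7: '814' -> integer_literal
Token 8: '*' -> operator
Token 9: 'a' -> identifier
Total tokens: 9

9


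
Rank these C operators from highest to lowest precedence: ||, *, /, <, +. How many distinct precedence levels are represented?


Looking up precedence for each operator:
  || -> precedence 1
  * -> precedence 6
  / -> precedence 6
  < -> precedence 4
  + -> precedence 5
Sorted highest to lowest: *, /, +, <, ||
Distinct precedence values: [6, 5, 4, 1]
Number of distinct levels: 4

4


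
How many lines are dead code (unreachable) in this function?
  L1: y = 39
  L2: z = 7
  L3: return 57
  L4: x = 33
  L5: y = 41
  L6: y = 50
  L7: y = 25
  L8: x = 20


Analyzing control flow:
  L1: reachable (before return)
  L2: reachable (before return)
  L3: reachable (return statement)
  L4: DEAD (after return at L3)
  L5: DEAD (after return at L3)
  L6: DEAD (after return at L3)
  L7: DEAD (after return at L3)
  L8: DEAD (after return at L3)
Return at L3, total lines = 8
Dead lines: L4 through L8
Count: 5

5


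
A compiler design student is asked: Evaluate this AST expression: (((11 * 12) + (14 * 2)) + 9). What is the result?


Expression: (((11 * 12) + (14 * 2)) + 9)
Evaluating step by step:
  11 * 12 = 132
  14 * 2 = 28
  132 + 28 = 160
  160 + 9 = 169
Result: 169

169


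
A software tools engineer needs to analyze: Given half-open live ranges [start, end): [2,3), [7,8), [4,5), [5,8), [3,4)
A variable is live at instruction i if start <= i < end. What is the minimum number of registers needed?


Live ranges:
  Var0: [2, 3)
  Var1: [7, 8)
  Var2: [4, 5)
  Var3: [5, 8)
  Var4: [3, 4)
Sweep-line events (position, delta, active):
  pos=2 start -> active=1
  pos=3 end -> active=0
  pos=3 start -> active=1
  pos=4 end -> active=0
  pos=4 start -> active=1
  pos=5 end -> active=0
  pos=5 start -> active=1
  pos=7 start -> active=2
  pos=8 end -> active=1
  pos=8 end -> active=0
Maximum simultaneous active: 2
Minimum registers needed: 2

2


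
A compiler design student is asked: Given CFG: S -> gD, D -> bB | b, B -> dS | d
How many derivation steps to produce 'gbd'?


Grammar: S -> gD, D -> bB | b, B -> dS | d
Deriving 'gbd':
Step 1: S -> gD => gD
Step 2: D -> bB => gbB
Step 3: B -> d => gbd
Total derivation steps: 3

3
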